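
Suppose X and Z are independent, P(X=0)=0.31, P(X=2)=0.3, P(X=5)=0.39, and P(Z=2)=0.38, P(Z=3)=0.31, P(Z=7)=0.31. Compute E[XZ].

9.843

E[XZ] = Σ_x Σ_z xz · P(X=x)P(Z=z)
 = 0·0.1178 + 0·0.0961 + 0·0.0961 + 4·0.114 + 6·0.093 + 14·0.093 + 10·0.1482 + 15·0.1209 + 35·0.1209
 = 0 + 0 + 0 + 0.456 + 0.558 + 1.302 + 1.482 + 1.8135 + 4.2315
 = 9.843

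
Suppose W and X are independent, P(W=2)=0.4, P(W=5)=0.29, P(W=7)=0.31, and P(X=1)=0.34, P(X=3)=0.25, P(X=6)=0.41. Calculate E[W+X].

7.97

E[W+X] = Σ_w Σ_x (w+x) · P(W=w)P(X=x)
 = 3·0.136 + 5·0.1 + 8·0.164 + 6·0.0986 + 8·0.0725 + 11·0.1189 + 8·0.1054 + 10·0.0775 + 13·0.1271
 = 0.408 + 0.5 + 1.312 + 0.5916 + 0.58 + 1.3079 + 0.8432 + 0.775 + 1.6523
 = 7.97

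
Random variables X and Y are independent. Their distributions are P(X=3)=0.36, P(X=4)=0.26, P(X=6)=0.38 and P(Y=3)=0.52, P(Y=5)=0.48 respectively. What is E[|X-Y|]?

1.3808

E[|X-Y|] = Σ_x Σ_y |x-y| · P(X=x)P(Y=y)
 = 0·0.1872 + 2·0.1728 + 1·0.1352 + 1·0.1248 + 3·0.1976 + 1·0.1824
 = 0 + 0.3456 + 0.1352 + 0.1248 + 0.5928 + 0.1824
 = 1.3808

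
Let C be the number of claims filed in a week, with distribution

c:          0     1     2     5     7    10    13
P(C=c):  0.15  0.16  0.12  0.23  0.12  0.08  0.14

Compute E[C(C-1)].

38.92

E[C(C-1)] = Σ c(c-1)·P(C=c)
 = 0·0.15 + 0·0.16 + 2·0.12 + 20·0.23 + 42·0.12 + 90·0.08 + 156·0.14
 = 0 + 0 + 0.24 + 4.6 + 5.04 + 7.2 + 21.84
 = 38.92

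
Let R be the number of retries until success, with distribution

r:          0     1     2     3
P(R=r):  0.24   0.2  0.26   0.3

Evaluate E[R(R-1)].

2.32

E[R(R-1)] = Σ r(r-1)·P(R=r)
 = 0·0.24 + 0·0.2 + 2·0.26 + 6·0.3
 = 0 + 0 + 0.52 + 1.8
 = 2.32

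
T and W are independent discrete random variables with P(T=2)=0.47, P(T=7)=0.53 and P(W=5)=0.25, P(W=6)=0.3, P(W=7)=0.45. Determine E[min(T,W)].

E[min(T,W)] = Σ_t Σ_w min(t,w) · P(T=t)P(W=w)
 = 2·0.1175 + 2·0.141 + 2·0.2115 + 5·0.1325 + 6·0.159 + 7·0.2385
 = 0.235 + 0.282 + 0.423 + 0.6625 + 0.954 + 1.6695
 = 4.226

4.226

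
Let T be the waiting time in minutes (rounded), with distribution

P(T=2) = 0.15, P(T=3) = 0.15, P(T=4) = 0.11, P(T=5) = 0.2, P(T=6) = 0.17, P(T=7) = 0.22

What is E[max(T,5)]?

E[max(T,5)] = Σ max(t,5)·P(T=t)
 = 5·0.15 + 5·0.15 + 5·0.11 + 5·0.2 + 6·0.17 + 7·0.22
 = 0.75 + 0.75 + 0.55 + 1 + 1.02 + 1.54
 = 5.61

5.61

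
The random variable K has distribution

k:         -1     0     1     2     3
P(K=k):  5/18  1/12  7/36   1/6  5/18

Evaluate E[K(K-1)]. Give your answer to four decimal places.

E[K(K-1)] = Σ k(k-1)·P(K=k)
 = 2·5/18 + 0·1/12 + 0·7/36 + 2·1/6 + 6·5/18
 = 5/9 + 0 + 0 + 1/3 + 5/3
 = 23/9

2.5556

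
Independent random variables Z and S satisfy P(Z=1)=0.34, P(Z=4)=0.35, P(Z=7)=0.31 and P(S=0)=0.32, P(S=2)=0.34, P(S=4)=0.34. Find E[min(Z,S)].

1.5776

E[min(Z,S)] = Σ_z Σ_s min(z,s) · P(Z=z)P(S=s)
 = 0·0.1088 + 1·0.1156 + 1·0.1156 + 0·0.112 + 2·0.119 + 4·0.119 + 0·0.0992 + 2·0.1054 + 4·0.1054
 = 0 + 0.1156 + 0.1156 + 0 + 0.238 + 0.476 + 0 + 0.2108 + 0.4216
 = 1.5776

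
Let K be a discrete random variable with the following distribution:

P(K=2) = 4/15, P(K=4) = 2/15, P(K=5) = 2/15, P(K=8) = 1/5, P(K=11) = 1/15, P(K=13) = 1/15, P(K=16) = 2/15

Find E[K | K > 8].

P(K > 8) = 1/15 + 1/15 + 2/15 = 4/15.
E[K | K > 8] = [11·1/15 + 13·1/15 + 16·2/15] / (4/15)
 = 56/15 / (4/15)
 = 14

14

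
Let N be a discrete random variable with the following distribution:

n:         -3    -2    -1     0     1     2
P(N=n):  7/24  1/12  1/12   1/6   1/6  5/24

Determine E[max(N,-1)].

0.125

E[max(N,-1)] = Σ max(n,-1)·P(N=n)
 = (-1)·7/24 + (-1)·1/12 + (-1)·1/12 + 0·1/6 + 1·1/6 + 2·5/24
 = (-7/24) + (-1/12) + (-1/12) + 0 + 1/6 + 5/12
 = 1/8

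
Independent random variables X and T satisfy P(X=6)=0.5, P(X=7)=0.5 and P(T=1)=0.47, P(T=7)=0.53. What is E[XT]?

27.17

E[XT] = Σ_x Σ_t xt · P(X=x)P(T=t)
 = 6·0.235 + 42·0.265 + 7·0.235 + 49·0.265
 = 1.41 + 11.13 + 1.645 + 12.985
 = 27.17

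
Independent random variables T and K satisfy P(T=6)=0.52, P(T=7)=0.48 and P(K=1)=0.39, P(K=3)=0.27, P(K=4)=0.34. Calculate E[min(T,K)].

E[min(T,K)] = Σ_t Σ_k min(t,k) · P(T=t)P(K=k)
 = 1·0.2028 + 3·0.1404 + 4·0.1768 + 1·0.1872 + 3·0.1296 + 4·0.1632
 = 0.2028 + 0.4212 + 0.7072 + 0.1872 + 0.3888 + 0.6528
 = 2.56

2.56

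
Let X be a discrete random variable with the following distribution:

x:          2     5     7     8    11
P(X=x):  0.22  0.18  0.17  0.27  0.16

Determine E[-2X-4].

E[-2X-4] = Σ (-2x-4)·P(X=x)
 = (-8)·0.22 + (-14)·0.18 + (-18)·0.17 + (-20)·0.27 + (-26)·0.16
 = (-1.76) + (-2.52) + (-3.06) + (-5.4) + (-4.16)
 = -16.9

-16.9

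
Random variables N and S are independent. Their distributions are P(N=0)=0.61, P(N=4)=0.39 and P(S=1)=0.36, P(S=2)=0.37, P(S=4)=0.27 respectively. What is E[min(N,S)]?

E[min(N,S)] = Σ_n Σ_s min(n,s) · P(N=n)P(S=s)
 = 0·0.2196 + 0·0.2257 + 0·0.1647 + 1·0.1404 + 2·0.1443 + 4·0.1053
 = 0 + 0 + 0 + 0.1404 + 0.2886 + 0.4212
 = 0.8502

0.8502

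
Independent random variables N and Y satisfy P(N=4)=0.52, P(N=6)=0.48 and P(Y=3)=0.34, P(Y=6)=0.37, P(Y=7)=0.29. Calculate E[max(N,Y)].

E[max(N,Y)] = Σ_n Σ_y max(n,y) · P(N=n)P(Y=y)
 = 4·0.1768 + 6·0.1924 + 7·0.1508 + 6·0.1632 + 6·0.1776 + 7·0.1392
 = 0.7072 + 1.1544 + 1.0556 + 0.9792 + 1.0656 + 0.9744
 = 5.9364

5.9364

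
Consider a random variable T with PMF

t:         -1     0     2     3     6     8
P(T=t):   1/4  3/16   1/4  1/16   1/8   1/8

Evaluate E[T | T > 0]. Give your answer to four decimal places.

P(T > 0) = 1/4 + 1/16 + 1/8 + 1/8 = 9/16.
E[T | T > 0] = [2·1/4 + 3·1/16 + 6·1/8 + 8·1/8] / (9/16)
 = 39/16 / (9/16)
 = 13/3

4.3333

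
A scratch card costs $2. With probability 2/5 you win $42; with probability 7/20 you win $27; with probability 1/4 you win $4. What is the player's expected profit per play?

25.25

E[payout] = 42·2/5 + 27·7/20 + 4·1/4
 = 84/5 + 189/20 + 1
 = 109/4
Net = 109/4 - 2 = 101/4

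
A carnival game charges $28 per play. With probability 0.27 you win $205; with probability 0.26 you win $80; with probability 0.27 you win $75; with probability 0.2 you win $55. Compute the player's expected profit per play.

E[payout] = 205·0.27 + 80·0.26 + 75·0.27 + 55·0.2
 = 55.35 + 20.8 + 20.25 + 11
 = 107.4
Net = 107.4 - 28 = 79.4

79.4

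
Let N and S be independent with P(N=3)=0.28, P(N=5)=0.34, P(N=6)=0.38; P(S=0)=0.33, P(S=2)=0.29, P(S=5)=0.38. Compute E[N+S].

7.3

E[N+S] = Σ_n Σ_s (n+s) · P(N=n)P(S=s)
 = 3·0.0924 + 5·0.0812 + 8·0.1064 + 5·0.1122 + 7·0.0986 + 10·0.1292 + 6·0.1254 + 8·0.1102 + 11·0.1444
 = 0.2772 + 0.406 + 0.8512 + 0.561 + 0.6902 + 1.292 + 0.7524 + 0.8816 + 1.5884
 = 7.3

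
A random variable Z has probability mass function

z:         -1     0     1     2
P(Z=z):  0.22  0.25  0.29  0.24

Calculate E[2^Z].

E[2^Z] = Σ 2^z·P(Z=z)
 = 0.5·0.22 + 1·0.25 + 2·0.29 + 4·0.24
 = 0.11 + 0.25 + 0.58 + 0.96
 = 1.9

1.9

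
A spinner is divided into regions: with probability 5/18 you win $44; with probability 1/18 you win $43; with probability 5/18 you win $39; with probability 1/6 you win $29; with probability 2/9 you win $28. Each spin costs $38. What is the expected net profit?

E[payout] = 44·5/18 + 43·1/18 + 39·5/18 + 29·1/6 + 28·2/9
 = 110/9 + 43/18 + 65/6 + 29/6 + 56/9
 = 73/2
Net = 73/2 - 38 = -3/2

-1.5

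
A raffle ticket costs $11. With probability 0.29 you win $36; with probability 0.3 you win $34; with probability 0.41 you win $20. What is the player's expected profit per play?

E[payout] = 36·0.29 + 34·0.3 + 20·0.41
 = 10.44 + 10.2 + 8.2
 = 28.84
Net = 28.84 - 11 = 17.84

17.84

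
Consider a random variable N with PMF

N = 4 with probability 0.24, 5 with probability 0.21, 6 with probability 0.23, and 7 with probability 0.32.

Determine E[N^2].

E[N^2] = Σ n^2·P(N=n)
 = 16·0.24 + 25·0.21 + 36·0.23 + 49·0.32
 = 3.84 + 5.25 + 8.28 + 15.68
 = 33.05

33.05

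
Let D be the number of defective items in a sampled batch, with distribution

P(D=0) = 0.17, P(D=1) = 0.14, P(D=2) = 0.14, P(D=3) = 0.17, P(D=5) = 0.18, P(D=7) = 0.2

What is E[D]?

E[D] = Σ d·P(D=d)
 = 0·0.17 + 1·0.14 + 2·0.14 + 3·0.17 + 5·0.18 + 7·0.2
 = 0 + 0.14 + 0.28 + 0.51 + 0.9 + 1.4
 = 3.23

3.23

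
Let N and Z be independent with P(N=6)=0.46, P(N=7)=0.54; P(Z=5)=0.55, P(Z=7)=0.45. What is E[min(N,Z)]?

E[min(N,Z)] = Σ_n Σ_z min(n,z) · P(N=n)P(Z=z)
 = 5·0.253 + 6·0.207 + 5·0.297 + 7·0.243
 = 1.265 + 1.242 + 1.485 + 1.701
 = 5.693

5.693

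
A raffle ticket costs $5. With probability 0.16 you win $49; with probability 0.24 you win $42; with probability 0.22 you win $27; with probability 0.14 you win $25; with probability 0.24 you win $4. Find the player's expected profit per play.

E[payout] = 49·0.16 + 42·0.24 + 27·0.22 + 25·0.14 + 4·0.24
 = 7.84 + 10.08 + 5.94 + 3.5 + 0.96
 = 28.32
Net = 28.32 - 5 = 23.32

23.32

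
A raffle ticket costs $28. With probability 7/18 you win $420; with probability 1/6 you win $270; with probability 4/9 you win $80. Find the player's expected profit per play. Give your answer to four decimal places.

215.8889

E[payout] = 420·7/18 + 270·1/6 + 80·4/9
 = 490/3 + 45 + 320/9
 = 2195/9
Net = 2195/9 - 28 = 1943/9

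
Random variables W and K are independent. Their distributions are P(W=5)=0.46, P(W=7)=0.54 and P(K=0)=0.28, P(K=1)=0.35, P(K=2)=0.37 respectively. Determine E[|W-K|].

E[|W-K|] = Σ_w Σ_k |w-k| · P(W=w)P(K=k)
 = 5·0.1288 + 4·0.161 + 3·0.1702 + 7·0.1512 + 6·0.189 + 5·0.1998
 = 0.644 + 0.644 + 0.5106 + 1.0584 + 1.134 + 0.999
 = 4.99

4.99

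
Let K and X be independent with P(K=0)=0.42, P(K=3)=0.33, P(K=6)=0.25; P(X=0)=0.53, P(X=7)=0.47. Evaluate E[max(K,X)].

E[max(K,X)] = Σ_k Σ_x max(k,x) · P(K=k)P(X=x)
 = 0·0.2226 + 7·0.1974 + 3·0.1749 + 7·0.1551 + 6·0.1325 + 7·0.1175
 = 0 + 1.3818 + 0.5247 + 1.0857 + 0.795 + 0.8225
 = 4.6097

4.6097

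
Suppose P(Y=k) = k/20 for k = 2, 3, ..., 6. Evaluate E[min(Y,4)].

E[min(Y,4)] = Σ min(y,4)·P(Y=y)
 = 2·1/10 + 3·3/20 + 4·1/5 + 4·1/4 + 4·3/10
 = 1/5 + 9/20 + 4/5 + 1 + 6/5
 = 73/20

3.65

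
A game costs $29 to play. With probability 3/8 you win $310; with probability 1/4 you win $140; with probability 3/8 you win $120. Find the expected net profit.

167.25

E[payout] = 310·3/8 + 140·1/4 + 120·3/8
 = 465/4 + 35 + 45
 = 785/4
Net = 785/4 - 29 = 669/4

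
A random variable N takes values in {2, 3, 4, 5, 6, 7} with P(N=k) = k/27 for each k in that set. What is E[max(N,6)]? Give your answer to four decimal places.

E[max(N,6)] = Σ max(n,6)·P(N=n)
 = 6·2/27 + 6·1/9 + 6·4/27 + 6·5/27 + 6·2/9 + 7·7/27
 = 4/9 + 2/3 + 8/9 + 10/9 + 4/3 + 49/27
 = 169/27

6.2593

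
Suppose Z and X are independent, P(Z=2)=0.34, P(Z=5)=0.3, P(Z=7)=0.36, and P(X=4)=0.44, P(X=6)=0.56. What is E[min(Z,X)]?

E[min(Z,X)] = Σ_z Σ_x min(z,x) · P(Z=z)P(X=x)
 = 2·0.1496 + 2·0.1904 + 4·0.132 + 5·0.168 + 4·0.1584 + 6·0.2016
 = 0.2992 + 0.3808 + 0.528 + 0.84 + 0.6336 + 1.2096
 = 3.8912

3.8912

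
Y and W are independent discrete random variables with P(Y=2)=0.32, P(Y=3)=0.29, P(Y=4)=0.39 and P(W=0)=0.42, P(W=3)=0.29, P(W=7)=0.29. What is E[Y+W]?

5.97

E[Y+W] = Σ_y Σ_w (y+w) · P(Y=y)P(W=w)
 = 2·0.1344 + 5·0.0928 + 9·0.0928 + 3·0.1218 + 6·0.0841 + 10·0.0841 + 4·0.1638 + 7·0.1131 + 11·0.1131
 = 0.2688 + 0.464 + 0.8352 + 0.3654 + 0.5046 + 0.841 + 0.6552 + 0.7917 + 1.2441
 = 5.97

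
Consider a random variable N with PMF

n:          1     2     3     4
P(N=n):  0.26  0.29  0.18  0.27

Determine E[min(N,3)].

2.19

E[min(N,3)] = Σ min(n,3)·P(N=n)
 = 1·0.26 + 2·0.29 + 3·0.18 + 3·0.27
 = 0.26 + 0.58 + 0.54 + 0.81
 = 2.19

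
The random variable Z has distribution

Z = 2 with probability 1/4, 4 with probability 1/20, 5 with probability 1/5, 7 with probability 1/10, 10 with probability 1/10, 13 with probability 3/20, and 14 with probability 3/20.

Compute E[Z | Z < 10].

4

P(Z < 10) = 1/4 + 1/20 + 1/5 + 1/10 = 3/5.
E[Z | Z < 10] = [2·1/4 + 4·1/20 + 5·1/5 + 7·1/10] / (3/5)
 = 12/5 / (3/5)
 = 4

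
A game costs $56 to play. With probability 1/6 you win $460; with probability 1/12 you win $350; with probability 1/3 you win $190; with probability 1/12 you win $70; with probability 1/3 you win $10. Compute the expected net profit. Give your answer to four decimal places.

122.3333

E[payout] = 460·1/6 + 350·1/12 + 190·1/3 + 70·1/12 + 10·1/3
 = 230/3 + 175/6 + 190/3 + 35/6 + 10/3
 = 535/3
Net = 535/3 - 56 = 367/3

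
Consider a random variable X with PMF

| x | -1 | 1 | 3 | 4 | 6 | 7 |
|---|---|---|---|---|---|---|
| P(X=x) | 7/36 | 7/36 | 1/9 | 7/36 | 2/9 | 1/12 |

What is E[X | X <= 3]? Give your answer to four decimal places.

0.6667

P(X <= 3) = 7/36 + 7/36 + 1/9 = 1/2.
E[X | X <= 3] = [(-1)·7/36 + 1·7/36 + 3·1/9] / (1/2)
 = 1/3 / (1/2)
 = 2/3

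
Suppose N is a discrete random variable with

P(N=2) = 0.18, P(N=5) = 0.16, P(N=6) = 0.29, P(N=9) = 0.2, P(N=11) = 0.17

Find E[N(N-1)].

45.36

E[N(N-1)] = Σ n(n-1)·P(N=n)
 = 2·0.18 + 20·0.16 + 30·0.29 + 72·0.2 + 110·0.17
 = 0.36 + 3.2 + 8.7 + 14.4 + 18.7
 = 45.36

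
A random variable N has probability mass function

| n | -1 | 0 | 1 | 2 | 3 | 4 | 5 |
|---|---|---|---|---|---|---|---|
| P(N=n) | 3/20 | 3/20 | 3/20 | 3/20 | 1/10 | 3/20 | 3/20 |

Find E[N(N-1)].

6

E[N(N-1)] = Σ n(n-1)·P(N=n)
 = 2·3/20 + 0·3/20 + 0·3/20 + 2·3/20 + 6·1/10 + 12·3/20 + 20·3/20
 = 3/10 + 0 + 0 + 3/10 + 3/5 + 9/5 + 3
 = 6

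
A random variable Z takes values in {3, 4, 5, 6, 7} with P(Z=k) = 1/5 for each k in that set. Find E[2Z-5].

5

E[2Z-5] = Σ (2z-5)·P(Z=z)
 = 1·1/5 + 3·1/5 + 5·1/5 + 7·1/5 + 9·1/5
 = 1/5 + 3/5 + 1 + 7/5 + 9/5
 = 5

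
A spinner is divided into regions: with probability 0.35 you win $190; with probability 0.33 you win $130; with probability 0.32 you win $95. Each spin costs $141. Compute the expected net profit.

-1.2

E[payout] = 190·0.35 + 130·0.33 + 95·0.32
 = 66.5 + 42.9 + 30.4
 = 139.8
Net = 139.8 - 141 = -1.2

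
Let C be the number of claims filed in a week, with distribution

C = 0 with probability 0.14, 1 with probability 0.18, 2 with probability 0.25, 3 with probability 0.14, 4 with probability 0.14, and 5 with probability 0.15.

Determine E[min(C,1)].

E[min(C,1)] = Σ min(c,1)·P(C=c)
 = 0·0.14 + 1·0.18 + 1·0.25 + 1·0.14 + 1·0.14 + 1·0.15
 = 0 + 0.18 + 0.25 + 0.14 + 0.14 + 0.15
 = 0.86

0.86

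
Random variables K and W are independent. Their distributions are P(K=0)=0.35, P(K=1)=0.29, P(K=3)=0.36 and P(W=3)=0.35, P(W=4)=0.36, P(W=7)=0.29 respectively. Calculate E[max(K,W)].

4.52

E[max(K,W)] = Σ_k Σ_w max(k,w) · P(K=k)P(W=w)
 = 3·0.1225 + 4·0.126 + 7·0.1015 + 3·0.1015 + 4·0.1044 + 7·0.0841 + 3·0.126 + 4·0.1296 + 7·0.1044
 = 0.3675 + 0.504 + 0.7105 + 0.3045 + 0.4176 + 0.5887 + 0.378 + 0.5184 + 0.7308
 = 4.52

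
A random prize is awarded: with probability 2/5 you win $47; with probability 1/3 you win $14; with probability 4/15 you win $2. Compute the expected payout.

E[payout] = 47·2/5 + 14·1/3 + 2·4/15
 = 94/5 + 14/3 + 8/15
 = 24

24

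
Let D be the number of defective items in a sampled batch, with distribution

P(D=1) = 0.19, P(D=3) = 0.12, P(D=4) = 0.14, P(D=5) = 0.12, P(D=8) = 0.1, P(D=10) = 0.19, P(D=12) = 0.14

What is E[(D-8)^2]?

E[(D-8)^2] = Σ (d-8)^2·P(D=d)
 = 49·0.19 + 25·0.12 + 16·0.14 + 9·0.12 + 0·0.1 + 4·0.19 + 16·0.14
 = 9.31 + 3 + 2.24 + 1.08 + 0 + 0.76 + 2.24
 = 18.63

18.63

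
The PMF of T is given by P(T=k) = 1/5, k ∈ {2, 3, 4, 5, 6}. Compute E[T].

4

E[T] = Σ t·P(T=t)
 = 2·1/5 + 3·1/5 + 4·1/5 + 5·1/5 + 6·1/5
 = 2/5 + 3/5 + 4/5 + 1 + 6/5
 = 4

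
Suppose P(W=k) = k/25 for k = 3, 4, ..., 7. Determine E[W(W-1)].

25.6

E[W(W-1)] = Σ w(w-1)·P(W=w)
 = 6·3/25 + 12·4/25 + 20·1/5 + 30·6/25 + 42·7/25
 = 18/25 + 48/25 + 4 + 36/5 + 294/25
 = 128/5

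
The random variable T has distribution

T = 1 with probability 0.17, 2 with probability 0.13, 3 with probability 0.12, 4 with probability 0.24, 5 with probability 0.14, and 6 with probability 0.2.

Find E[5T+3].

21.25

E[5T+3] = Σ (5t+3)·P(T=t)
 = 8·0.17 + 13·0.13 + 18·0.12 + 23·0.24 + 28·0.14 + 33·0.2
 = 1.36 + 1.69 + 2.16 + 5.52 + 3.92 + 6.6
 = 21.25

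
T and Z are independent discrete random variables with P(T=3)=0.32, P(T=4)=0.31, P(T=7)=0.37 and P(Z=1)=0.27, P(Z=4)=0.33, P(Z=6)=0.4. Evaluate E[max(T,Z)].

5.5276

E[max(T,Z)] = Σ_t Σ_z max(t,z) · P(T=t)P(Z=z)
 = 3·0.0864 + 4·0.1056 + 6·0.128 + 4·0.0837 + 4·0.1023 + 6·0.124 + 7·0.0999 + 7·0.1221 + 7·0.148
 = 0.2592 + 0.4224 + 0.768 + 0.3348 + 0.4092 + 0.744 + 0.6993 + 0.8547 + 1.036
 = 5.5276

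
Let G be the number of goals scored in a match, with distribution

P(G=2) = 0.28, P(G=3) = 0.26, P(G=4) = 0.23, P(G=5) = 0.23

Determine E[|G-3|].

0.97

E[|G-3|] = Σ |g-3|·P(G=g)
 = 1·0.28 + 0·0.26 + 1·0.23 + 2·0.23
 = 0.28 + 0 + 0.23 + 0.46
 = 0.97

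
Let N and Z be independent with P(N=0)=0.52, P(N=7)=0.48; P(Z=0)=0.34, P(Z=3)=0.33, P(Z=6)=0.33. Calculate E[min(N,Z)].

E[min(N,Z)] = Σ_n Σ_z min(n,z) · P(N=n)P(Z=z)
 = 0·0.1768 + 0·0.1716 + 0·0.1716 + 0·0.1632 + 3·0.1584 + 6·0.1584
 = 0 + 0 + 0 + 0 + 0.4752 + 0.9504
 = 1.4256

1.4256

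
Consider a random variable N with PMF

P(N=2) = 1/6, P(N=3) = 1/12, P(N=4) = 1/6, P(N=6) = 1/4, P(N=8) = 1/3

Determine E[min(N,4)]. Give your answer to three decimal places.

3.583

E[min(N,4)] = Σ min(n,4)·P(N=n)
 = 2·1/6 + 3·1/12 + 4·1/6 + 4·1/4 + 4·1/3
 = 1/3 + 1/4 + 2/3 + 1 + 4/3
 = 43/12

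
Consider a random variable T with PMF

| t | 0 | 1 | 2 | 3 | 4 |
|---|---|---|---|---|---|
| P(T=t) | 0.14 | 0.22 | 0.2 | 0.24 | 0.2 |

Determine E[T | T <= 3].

P(T <= 3) = 0.14 + 0.22 + 0.2 + 0.24 = 0.8.
E[T | T <= 3] = [0·0.14 + 1·0.22 + 2·0.2 + 3·0.24] / 0.8
 = 1.34 / 0.8
 = 67/40

1.675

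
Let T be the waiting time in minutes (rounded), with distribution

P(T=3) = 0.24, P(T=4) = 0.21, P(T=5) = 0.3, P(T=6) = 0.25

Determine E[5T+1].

23.8

E[5T+1] = Σ (5t+1)·P(T=t)
 = 16·0.24 + 21·0.21 + 26·0.3 + 31·0.25
 = 3.84 + 4.41 + 7.8 + 7.75
 = 23.8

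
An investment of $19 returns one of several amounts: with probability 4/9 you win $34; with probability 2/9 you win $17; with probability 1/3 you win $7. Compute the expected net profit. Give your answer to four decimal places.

E[payout] = 34·4/9 + 17·2/9 + 7·1/3
 = 136/9 + 34/9 + 7/3
 = 191/9
Net = 191/9 - 19 = 20/9

2.2222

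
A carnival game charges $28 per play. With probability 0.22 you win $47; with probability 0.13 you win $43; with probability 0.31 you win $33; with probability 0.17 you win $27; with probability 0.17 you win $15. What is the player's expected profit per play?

E[payout] = 47·0.22 + 43·0.13 + 33·0.31 + 27·0.17 + 15·0.17
 = 10.34 + 5.59 + 10.23 + 4.59 + 2.55
 = 33.3
Net = 33.3 - 28 = 5.3

5.3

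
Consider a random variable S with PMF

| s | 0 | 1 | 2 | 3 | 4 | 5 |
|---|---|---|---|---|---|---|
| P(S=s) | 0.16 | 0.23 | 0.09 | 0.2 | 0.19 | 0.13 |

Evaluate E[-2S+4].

-0.84

E[-2S+4] = Σ (-2s+4)·P(S=s)
 = 4·0.16 + 2·0.23 + 0·0.09 + (-2)·0.2 + (-4)·0.19 + (-6)·0.13
 = 0.64 + 0.46 + 0 + (-0.4) + (-0.76) + (-0.78)
 = -0.84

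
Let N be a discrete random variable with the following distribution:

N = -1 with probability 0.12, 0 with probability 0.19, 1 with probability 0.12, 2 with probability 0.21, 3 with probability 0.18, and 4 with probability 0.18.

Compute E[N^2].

5.58

E[N^2] = Σ n^2·P(N=n)
 = 1·0.12 + 0·0.19 + 1·0.12 + 4·0.21 + 9·0.18 + 16·0.18
 = 0.12 + 0 + 0.12 + 0.84 + 1.62 + 2.88
 = 5.58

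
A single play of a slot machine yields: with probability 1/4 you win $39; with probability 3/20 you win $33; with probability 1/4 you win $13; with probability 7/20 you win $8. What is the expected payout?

E[payout] = 39·1/4 + 33·3/20 + 13·1/4 + 8·7/20
 = 39/4 + 99/20 + 13/4 + 14/5
 = 83/4

20.75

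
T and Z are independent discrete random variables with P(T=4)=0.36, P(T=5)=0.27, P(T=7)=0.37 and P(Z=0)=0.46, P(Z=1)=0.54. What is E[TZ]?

2.9052

E[TZ] = Σ_t Σ_z tz · P(T=t)P(Z=z)
 = 0·0.1656 + 4·0.1944 + 0·0.1242 + 5·0.1458 + 0·0.1702 + 7·0.1998
 = 0 + 0.7776 + 0 + 0.729 + 0 + 1.3986
 = 2.9052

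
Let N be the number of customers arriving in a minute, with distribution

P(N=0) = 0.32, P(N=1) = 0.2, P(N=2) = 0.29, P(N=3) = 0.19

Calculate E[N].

E[N] = Σ n·P(N=n)
 = 0·0.32 + 1·0.2 + 2·0.29 + 3·0.19
 = 0 + 0.2 + 0.58 + 0.57
 = 1.35

1.35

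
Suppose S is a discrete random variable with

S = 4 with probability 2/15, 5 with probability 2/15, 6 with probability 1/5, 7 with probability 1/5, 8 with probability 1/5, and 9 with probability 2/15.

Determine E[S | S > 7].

P(S > 7) = 1/5 + 2/15 = 1/3.
E[S | S > 7] = [8·1/5 + 9·2/15] / (1/3)
 = 14/5 / (1/3)
 = 42/5

8.4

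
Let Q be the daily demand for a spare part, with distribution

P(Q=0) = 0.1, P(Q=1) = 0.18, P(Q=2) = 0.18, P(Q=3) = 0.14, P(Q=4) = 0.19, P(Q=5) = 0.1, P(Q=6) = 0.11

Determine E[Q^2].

E[Q^2] = Σ q^2·P(Q=q)
 = 0·0.1 + 1·0.18 + 4·0.18 + 9·0.14 + 16·0.19 + 25·0.1 + 36·0.11
 = 0 + 0.18 + 0.72 + 1.26 + 3.04 + 2.5 + 3.96
 = 11.66

11.66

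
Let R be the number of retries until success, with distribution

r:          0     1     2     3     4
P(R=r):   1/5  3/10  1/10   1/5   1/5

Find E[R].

E[R] = Σ r·P(R=r)
 = 0·1/5 + 1·3/10 + 2·1/10 + 3·1/5 + 4·1/5
 = 0 + 3/10 + 1/5 + 3/5 + 4/5
 = 19/10

1.9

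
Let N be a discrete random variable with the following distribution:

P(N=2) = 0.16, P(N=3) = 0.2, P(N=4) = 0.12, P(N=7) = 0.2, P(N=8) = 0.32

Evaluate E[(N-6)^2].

E[(N-6)^2] = Σ (n-6)^2·P(N=n)
 = 16·0.16 + 9·0.2 + 4·0.12 + 1·0.2 + 4·0.32
 = 2.56 + 1.8 + 0.48 + 0.2 + 1.28
 = 6.32

6.32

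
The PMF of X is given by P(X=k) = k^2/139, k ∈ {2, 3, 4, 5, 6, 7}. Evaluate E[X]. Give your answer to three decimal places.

E[X] = Σ x·P(X=x)
 = 2·4/139 + 3·9/139 + 4·16/139 + 5·25/139 + 6·36/139 + 7·49/139
 = 8/139 + 27/139 + 64/139 + 125/139 + 216/139 + 343/139
 = 783/139

5.633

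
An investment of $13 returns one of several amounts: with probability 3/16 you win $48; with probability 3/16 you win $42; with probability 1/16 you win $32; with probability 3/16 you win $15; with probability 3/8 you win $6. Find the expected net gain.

E[payout] = 48·3/16 + 42·3/16 + 32·1/16 + 15·3/16 + 6·3/8
 = 9 + 63/8 + 2 + 45/16 + 9/4
 = 383/16
Net = 383/16 - 13 = 175/16

10.9375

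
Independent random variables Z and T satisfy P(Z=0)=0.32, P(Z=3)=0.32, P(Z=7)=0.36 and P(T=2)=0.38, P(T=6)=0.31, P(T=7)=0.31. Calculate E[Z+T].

8.27

E[Z+T] = Σ_z Σ_t (z+t) · P(Z=z)P(T=t)
 = 2·0.1216 + 6·0.0992 + 7·0.0992 + 5·0.1216 + 9·0.0992 + 10·0.0992 + 9·0.1368 + 13·0.1116 + 14·0.1116
 = 0.2432 + 0.5952 + 0.6944 + 0.608 + 0.8928 + 0.992 + 1.2312 + 1.4508 + 1.5624
 = 8.27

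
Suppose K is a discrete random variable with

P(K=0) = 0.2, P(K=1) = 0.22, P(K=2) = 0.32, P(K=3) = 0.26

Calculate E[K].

1.64

E[K] = Σ k·P(K=k)
 = 0·0.2 + 1·0.22 + 2·0.32 + 3·0.26
 = 0 + 0.22 + 0.64 + 0.78
 = 1.64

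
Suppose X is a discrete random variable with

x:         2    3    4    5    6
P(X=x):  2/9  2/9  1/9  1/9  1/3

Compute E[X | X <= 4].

P(X <= 4) = 2/9 + 2/9 + 1/9 = 5/9.
E[X | X <= 4] = [2·2/9 + 3·2/9 + 4·1/9] / (5/9)
 = 14/9 / (5/9)
 = 14/5

2.8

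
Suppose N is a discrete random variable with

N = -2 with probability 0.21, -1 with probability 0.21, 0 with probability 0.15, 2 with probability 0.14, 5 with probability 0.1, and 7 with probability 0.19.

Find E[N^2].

E[N^2] = Σ n^2·P(N=n)
 = 4·0.21 + 1·0.21 + 0·0.15 + 4·0.14 + 25·0.1 + 49·0.19
 = 0.84 + 0.21 + 0 + 0.56 + 2.5 + 9.31
 = 13.42

13.42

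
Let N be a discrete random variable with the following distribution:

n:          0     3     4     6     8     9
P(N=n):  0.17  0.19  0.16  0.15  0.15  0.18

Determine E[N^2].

E[N^2] = Σ n^2·P(N=n)
 = 0·0.17 + 9·0.19 + 16·0.16 + 36·0.15 + 64·0.15 + 81·0.18
 = 0 + 1.71 + 2.56 + 5.4 + 9.6 + 14.58
 = 33.85

33.85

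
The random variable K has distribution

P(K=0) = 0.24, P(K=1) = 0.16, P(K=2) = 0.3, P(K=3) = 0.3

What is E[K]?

1.66

E[K] = Σ k·P(K=k)
 = 0·0.24 + 1·0.16 + 2·0.3 + 3·0.3
 = 0 + 0.16 + 0.6 + 0.9
 = 1.66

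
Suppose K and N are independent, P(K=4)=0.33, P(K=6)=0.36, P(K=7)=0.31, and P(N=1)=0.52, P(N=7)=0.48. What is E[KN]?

21.922

E[KN] = Σ_k Σ_n kn · P(K=k)P(N=n)
 = 4·0.1716 + 28·0.1584 + 6·0.1872 + 42·0.1728 + 7·0.1612 + 49·0.1488
 = 0.6864 + 4.4352 + 1.1232 + 7.2576 + 1.1284 + 7.2912
 = 21.922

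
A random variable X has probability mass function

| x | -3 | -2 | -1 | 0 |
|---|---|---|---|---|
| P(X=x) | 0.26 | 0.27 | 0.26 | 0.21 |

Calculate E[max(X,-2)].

-1.32

E[max(X,-2)] = Σ max(x,-2)·P(X=x)
 = (-2)·0.26 + (-2)·0.27 + (-1)·0.26 + 0·0.21
 = (-0.52) + (-0.54) + (-0.26) + 0
 = -1.32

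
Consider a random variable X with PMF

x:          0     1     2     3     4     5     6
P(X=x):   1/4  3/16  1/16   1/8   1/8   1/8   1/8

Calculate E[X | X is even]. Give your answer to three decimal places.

P(X is even) = 1/4 + 1/16 + 1/8 + 1/8 = 9/16.
E[X | X is even] = [0·1/4 + 2·1/16 + 4·1/8 + 6·1/8] / (9/16)
 = 11/8 / (9/16)
 = 22/9

2.444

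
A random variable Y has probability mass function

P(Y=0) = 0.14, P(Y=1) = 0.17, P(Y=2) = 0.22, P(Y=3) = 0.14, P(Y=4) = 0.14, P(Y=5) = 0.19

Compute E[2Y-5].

0.08

E[2Y-5] = Σ (2y-5)·P(Y=y)
 = (-5)·0.14 + (-3)·0.17 + (-1)·0.22 + 1·0.14 + 3·0.14 + 5·0.19
 = (-0.7) + (-0.51) + (-0.22) + 0.14 + 0.42 + 0.95
 = 0.08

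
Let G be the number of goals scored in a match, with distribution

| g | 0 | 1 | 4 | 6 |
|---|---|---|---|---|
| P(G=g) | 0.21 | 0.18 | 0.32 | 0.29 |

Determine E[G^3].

83.3

E[G^3] = Σ g^3·P(G=g)
 = 0·0.21 + 1·0.18 + 64·0.32 + 216·0.29
 = 0 + 0.18 + 20.48 + 62.64
 = 83.3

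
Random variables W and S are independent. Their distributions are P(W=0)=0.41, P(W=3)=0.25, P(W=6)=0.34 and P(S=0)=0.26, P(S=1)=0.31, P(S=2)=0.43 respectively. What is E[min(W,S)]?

E[min(W,S)] = Σ_w Σ_s min(w,s) · P(W=w)P(S=s)
 = 0·0.1066 + 0·0.1271 + 0·0.1763 + 0·0.065 + 1·0.0775 + 2·0.1075 + 0·0.0884 + 1·0.1054 + 2·0.1462
 = 0 + 0 + 0 + 0 + 0.0775 + 0.215 + 0 + 0.1054 + 0.2924
 = 0.6903

0.6903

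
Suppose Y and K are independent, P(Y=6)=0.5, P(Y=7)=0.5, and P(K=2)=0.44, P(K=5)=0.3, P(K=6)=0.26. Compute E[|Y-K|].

2.56

E[|Y-K|] = Σ_y Σ_k |y-k| · P(Y=y)P(K=k)
 = 4·0.22 + 1·0.15 + 0·0.13 + 5·0.22 + 2·0.15 + 1·0.13
 = 0.88 + 0.15 + 0 + 1.1 + 0.3 + 0.13
 = 2.56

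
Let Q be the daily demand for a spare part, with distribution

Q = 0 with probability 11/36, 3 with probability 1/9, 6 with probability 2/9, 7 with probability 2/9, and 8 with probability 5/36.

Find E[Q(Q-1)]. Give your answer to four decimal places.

24.4444

E[Q(Q-1)] = Σ q(q-1)·P(Q=q)
 = 0·11/36 + 6·1/9 + 30·2/9 + 42·2/9 + 56·5/36
 = 0 + 2/3 + 20/3 + 28/3 + 70/9
 = 220/9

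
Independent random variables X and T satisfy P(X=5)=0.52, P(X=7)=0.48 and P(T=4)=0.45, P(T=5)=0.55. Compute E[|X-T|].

E[|X-T|] = Σ_x Σ_t |x-t| · P(X=x)P(T=t)
 = 1·0.234 + 0·0.286 + 3·0.216 + 2·0.264
 = 0.234 + 0 + 0.648 + 0.528
 = 1.41

1.41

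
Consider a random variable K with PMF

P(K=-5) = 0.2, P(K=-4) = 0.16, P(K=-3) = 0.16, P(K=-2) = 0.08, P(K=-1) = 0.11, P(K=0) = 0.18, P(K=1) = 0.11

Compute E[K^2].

9.54

E[K^2] = Σ k^2·P(K=k)
 = 25·0.2 + 16·0.16 + 9·0.16 + 4·0.08 + 1·0.11 + 0·0.18 + 1·0.11
 = 5 + 2.56 + 1.44 + 0.32 + 0.11 + 0 + 0.11
 = 9.54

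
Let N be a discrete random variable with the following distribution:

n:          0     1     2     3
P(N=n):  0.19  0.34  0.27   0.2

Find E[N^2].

3.22

E[N^2] = Σ n^2·P(N=n)
 = 0·0.19 + 1·0.34 + 4·0.27 + 9·0.2
 = 0 + 0.34 + 1.08 + 1.8
 = 3.22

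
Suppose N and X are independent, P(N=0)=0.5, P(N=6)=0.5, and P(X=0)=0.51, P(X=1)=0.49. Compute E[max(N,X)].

E[max(N,X)] = Σ_n Σ_x max(n,x) · P(N=n)P(X=x)
 = 0·0.255 + 1·0.245 + 6·0.255 + 6·0.245
 = 0 + 0.245 + 1.53 + 1.47
 = 3.245

3.245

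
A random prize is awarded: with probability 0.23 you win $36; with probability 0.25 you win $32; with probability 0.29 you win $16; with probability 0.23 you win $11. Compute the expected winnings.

23.45

E[payout] = 36·0.23 + 32·0.25 + 16·0.29 + 11·0.23
 = 8.28 + 8 + 4.64 + 2.53
 = 23.45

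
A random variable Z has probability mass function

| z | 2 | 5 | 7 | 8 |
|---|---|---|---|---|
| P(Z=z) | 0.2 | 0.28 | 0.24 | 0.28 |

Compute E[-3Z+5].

E[-3Z+5] = Σ (-3z+5)·P(Z=z)
 = (-1)·0.2 + (-10)·0.28 + (-16)·0.24 + (-19)·0.28
 = (-0.2) + (-2.8) + (-3.84) + (-5.32)
 = -12.16

-12.16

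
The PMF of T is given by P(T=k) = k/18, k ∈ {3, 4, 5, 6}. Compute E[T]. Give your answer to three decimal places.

4.778

E[T] = Σ t·P(T=t)
 = 3·1/6 + 4·2/9 + 5·5/18 + 6·1/3
 = 1/2 + 8/9 + 25/18 + 2
 = 43/9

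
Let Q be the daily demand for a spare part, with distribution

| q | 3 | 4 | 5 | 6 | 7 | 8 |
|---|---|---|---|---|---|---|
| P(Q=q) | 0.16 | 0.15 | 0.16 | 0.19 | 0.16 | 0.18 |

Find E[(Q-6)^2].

E[(Q-6)^2] = Σ (q-6)^2·P(Q=q)
 = 9·0.16 + 4·0.15 + 1·0.16 + 0·0.19 + 1·0.16 + 4·0.18
 = 1.44 + 0.6 + 0.16 + 0 + 0.16 + 0.72
 = 3.08

3.08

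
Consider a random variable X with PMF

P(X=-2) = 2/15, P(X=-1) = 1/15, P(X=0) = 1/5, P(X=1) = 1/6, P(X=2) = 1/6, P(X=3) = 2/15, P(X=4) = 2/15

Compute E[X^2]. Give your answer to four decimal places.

E[X^2] = Σ x^2·P(X=x)
 = 4·2/15 + 1·1/15 + 0·1/5 + 1·1/6 + 4·1/6 + 9·2/15 + 16·2/15
 = 8/15 + 1/15 + 0 + 1/6 + 2/3 + 6/5 + 32/15
 = 143/30

4.7667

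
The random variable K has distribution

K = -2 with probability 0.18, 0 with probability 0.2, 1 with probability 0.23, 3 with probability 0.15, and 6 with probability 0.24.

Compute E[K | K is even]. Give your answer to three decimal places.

1.742

P(K is even) = 0.18 + 0.2 + 0.24 = 0.62.
E[K | K is even] = [(-2)·0.18 + 0·0.2 + 6·0.24] / 0.62
 = 1.08 / 0.62
 = 54/31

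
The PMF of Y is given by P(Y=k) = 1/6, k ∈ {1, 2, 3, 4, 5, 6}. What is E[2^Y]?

E[2^Y] = Σ 2^y·P(Y=y)
 = 2·1/6 + 4·1/6 + 8·1/6 + 16·1/6 + 32·1/6 + 64·1/6
 = 1/3 + 2/3 + 4/3 + 8/3 + 16/3 + 32/3
 = 21

21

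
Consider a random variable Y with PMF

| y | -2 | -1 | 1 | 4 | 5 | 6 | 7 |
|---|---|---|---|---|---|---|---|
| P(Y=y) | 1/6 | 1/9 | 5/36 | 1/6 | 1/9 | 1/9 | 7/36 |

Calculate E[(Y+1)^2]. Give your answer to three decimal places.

26.778

E[(Y+1)^2] = Σ (y+1)^2·P(Y=y)
 = 1·1/6 + 0·1/9 + 4·5/36 + 25·1/6 + 36·1/9 + 49·1/9 + 64·7/36
 = 1/6 + 0 + 5/9 + 25/6 + 4 + 49/9 + 112/9
 = 241/9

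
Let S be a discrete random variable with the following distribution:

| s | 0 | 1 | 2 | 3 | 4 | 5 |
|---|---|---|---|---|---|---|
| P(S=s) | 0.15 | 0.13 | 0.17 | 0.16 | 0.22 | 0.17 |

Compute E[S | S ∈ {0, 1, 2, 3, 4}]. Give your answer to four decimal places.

P(S ∈ {0, 1, 2, 3, 4}) = 0.15 + 0.13 + 0.17 + 0.16 + 0.22 = 0.83.
E[S | S ∈ {0, 1, 2, 3, 4}] = [0·0.15 + 1·0.13 + 2·0.17 + 3·0.16 + 4·0.22] / 0.83
 = 1.83 / 0.83
 = 183/83

2.2048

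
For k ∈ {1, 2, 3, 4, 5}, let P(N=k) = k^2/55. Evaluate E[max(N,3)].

E[max(N,3)] = Σ max(n,3)·P(N=n)
 = 3·1/55 + 3·4/55 + 3·9/55 + 4·16/55 + 5·5/11
 = 3/55 + 12/55 + 27/55 + 64/55 + 25/11
 = 21/5

4.2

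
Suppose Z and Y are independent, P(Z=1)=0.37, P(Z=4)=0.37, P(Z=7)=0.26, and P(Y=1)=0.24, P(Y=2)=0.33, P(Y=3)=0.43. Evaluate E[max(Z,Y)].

E[max(Z,Y)] = Σ_z Σ_y max(z,y) · P(Z=z)P(Y=y)
 = 1·0.0888 + 2·0.1221 + 3·0.1591 + 4·0.0888 + 4·0.1221 + 4·0.1591 + 7·0.0624 + 7·0.0858 + 7·0.1118
 = 0.0888 + 0.2442 + 0.4773 + 0.3552 + 0.4884 + 0.6364 + 0.4368 + 0.6006 + 0.7826
 = 4.1103

4.1103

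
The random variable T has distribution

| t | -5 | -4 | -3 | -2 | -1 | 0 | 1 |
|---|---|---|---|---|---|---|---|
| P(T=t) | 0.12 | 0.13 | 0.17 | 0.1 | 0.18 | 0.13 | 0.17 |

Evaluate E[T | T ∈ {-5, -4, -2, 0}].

P(T ∈ {-5, -4, -2, 0}) = 0.12 + 0.13 + 0.1 + 0.13 = 0.48.
E[T | T ∈ {-5, -4, -2, 0}] = [(-5)·0.12 + (-4)·0.13 + (-2)·0.1 + 0·0.13] / 0.48
 = -1.32 / 0.48
 = -11/4

-2.75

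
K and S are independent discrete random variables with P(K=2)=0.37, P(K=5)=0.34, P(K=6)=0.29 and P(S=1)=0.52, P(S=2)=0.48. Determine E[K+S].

5.66

E[K+S] = Σ_k Σ_s (k+s) · P(K=k)P(S=s)
 = 3·0.1924 + 4·0.1776 + 6·0.1768 + 7·0.1632 + 7·0.1508 + 8·0.1392
 = 0.5772 + 0.7104 + 1.0608 + 1.1424 + 1.0556 + 1.1136
 = 5.66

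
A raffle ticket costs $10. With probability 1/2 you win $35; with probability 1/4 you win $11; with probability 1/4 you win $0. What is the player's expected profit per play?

E[payout] = 35·1/2 + 11·1/4 + 0·1/4
 = 35/2 + 11/4 + 0
 = 81/4
Net = 81/4 - 10 = 41/4

10.25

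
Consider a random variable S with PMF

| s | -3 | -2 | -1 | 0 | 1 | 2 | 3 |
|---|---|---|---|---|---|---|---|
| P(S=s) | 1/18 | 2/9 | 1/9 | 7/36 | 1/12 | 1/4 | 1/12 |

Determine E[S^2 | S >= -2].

3

P(S >= -2) = 2/9 + 1/9 + 7/36 + 1/12 + 1/4 + 1/12 = 17/18.
E[S^2 | S >= -2] = [4·2/9 + 1·1/9 + 0·7/36 + 1·1/12 + 4·1/4 + 9·1/12] / (17/18)
 = 17/6 / (17/18)
 = 3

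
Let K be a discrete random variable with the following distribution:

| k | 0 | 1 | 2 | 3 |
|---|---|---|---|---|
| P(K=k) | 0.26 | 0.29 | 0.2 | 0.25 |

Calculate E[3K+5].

E[3K+5] = Σ (3k+5)·P(K=k)
 = 5·0.26 + 8·0.29 + 11·0.2 + 14·0.25
 = 1.3 + 2.32 + 2.2 + 3.5
 = 9.32

9.32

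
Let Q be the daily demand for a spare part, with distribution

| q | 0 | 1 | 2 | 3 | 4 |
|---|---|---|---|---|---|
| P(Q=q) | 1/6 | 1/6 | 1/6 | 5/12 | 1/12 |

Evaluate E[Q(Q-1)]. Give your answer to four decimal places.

E[Q(Q-1)] = Σ q(q-1)·P(Q=q)
 = 0·1/6 + 0·1/6 + 2·1/6 + 6·5/12 + 12·1/12
 = 0 + 0 + 1/3 + 5/2 + 1
 = 23/6

3.8333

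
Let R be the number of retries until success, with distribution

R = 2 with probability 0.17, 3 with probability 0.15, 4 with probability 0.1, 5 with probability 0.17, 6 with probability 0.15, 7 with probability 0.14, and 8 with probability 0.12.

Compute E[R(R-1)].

E[R(R-1)] = Σ r(r-1)·P(R=r)
 = 2·0.17 + 6·0.15 + 12·0.1 + 20·0.17 + 30·0.15 + 42·0.14 + 56·0.12
 = 0.34 + 0.9 + 1.2 + 3.4 + 4.5 + 5.88 + 6.72
 = 22.94

22.94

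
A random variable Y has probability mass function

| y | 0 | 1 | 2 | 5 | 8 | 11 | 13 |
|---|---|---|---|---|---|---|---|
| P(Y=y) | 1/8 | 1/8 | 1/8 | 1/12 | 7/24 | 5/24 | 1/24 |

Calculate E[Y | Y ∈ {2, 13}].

4.75

P(Y ∈ {2, 13}) = 1/8 + 1/24 = 1/6.
E[Y | Y ∈ {2, 13}] = [2·1/8 + 13·1/24] / (1/6)
 = 19/24 / (1/6)
 = 19/4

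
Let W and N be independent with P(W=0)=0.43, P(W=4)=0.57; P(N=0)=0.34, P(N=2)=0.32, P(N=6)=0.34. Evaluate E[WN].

6.1104

E[WN] = Σ_w Σ_n wn · P(W=w)P(N=n)
 = 0·0.1462 + 0·0.1376 + 0·0.1462 + 0·0.1938 + 8·0.1824 + 24·0.1938
 = 0 + 0 + 0 + 0 + 1.4592 + 4.6512
 = 6.1104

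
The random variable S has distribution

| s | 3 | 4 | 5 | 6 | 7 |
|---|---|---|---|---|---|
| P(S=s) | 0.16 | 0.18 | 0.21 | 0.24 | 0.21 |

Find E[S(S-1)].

E[S(S-1)] = Σ s(s-1)·P(S=s)
 = 6·0.16 + 12·0.18 + 20·0.21 + 30·0.24 + 42·0.21
 = 0.96 + 2.16 + 4.2 + 7.2 + 8.82
 = 23.34

23.34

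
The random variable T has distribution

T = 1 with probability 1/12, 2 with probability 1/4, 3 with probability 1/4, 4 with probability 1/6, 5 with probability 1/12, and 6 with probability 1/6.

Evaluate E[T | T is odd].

3

P(T is odd) = 1/12 + 1/4 + 1/12 = 5/12.
E[T | T is odd] = [1·1/12 + 3·1/4 + 5·1/12] / (5/12)
 = 5/4 / (5/12)
 = 3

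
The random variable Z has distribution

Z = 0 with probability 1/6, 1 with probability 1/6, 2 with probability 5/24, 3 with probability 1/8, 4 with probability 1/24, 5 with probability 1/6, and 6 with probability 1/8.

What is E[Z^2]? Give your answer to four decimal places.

E[Z^2] = Σ z^2·P(Z=z)
 = 0·1/6 + 1·1/6 + 4·5/24 + 9·1/8 + 16·1/24 + 25·1/6 + 36·1/8
 = 0 + 1/6 + 5/6 + 9/8 + 2/3 + 25/6 + 9/2
 = 275/24

11.4583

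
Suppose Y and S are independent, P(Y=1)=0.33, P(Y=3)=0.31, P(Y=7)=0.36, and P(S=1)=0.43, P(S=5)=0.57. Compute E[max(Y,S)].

E[max(Y,S)] = Σ_y Σ_s max(y,s) · P(Y=y)P(S=s)
 = 1·0.1419 + 5·0.1881 + 3·0.1333 + 5·0.1767 + 7·0.1548 + 7·0.2052
 = 0.1419 + 0.9405 + 0.3999 + 0.8835 + 1.0836 + 1.4364
 = 4.8858

4.8858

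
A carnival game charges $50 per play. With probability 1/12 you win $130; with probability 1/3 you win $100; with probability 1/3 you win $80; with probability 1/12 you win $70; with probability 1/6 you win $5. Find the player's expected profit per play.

27.5

E[payout] = 130·1/12 + 100·1/3 + 80·1/3 + 70·1/12 + 5·1/6
 = 65/6 + 100/3 + 80/3 + 35/6 + 5/6
 = 155/2
Net = 155/2 - 50 = 55/2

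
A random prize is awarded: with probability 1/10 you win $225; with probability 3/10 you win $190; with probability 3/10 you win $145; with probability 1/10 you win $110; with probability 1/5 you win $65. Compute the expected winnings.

E[payout] = 225·1/10 + 190·3/10 + 145·3/10 + 110·1/10 + 65·1/5
 = 45/2 + 57 + 87/2 + 11 + 13
 = 147

147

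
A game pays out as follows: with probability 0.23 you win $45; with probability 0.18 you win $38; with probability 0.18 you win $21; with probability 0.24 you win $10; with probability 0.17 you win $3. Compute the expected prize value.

E[payout] = 45·0.23 + 38·0.18 + 21·0.18 + 10·0.24 + 3·0.17
 = 10.35 + 6.84 + 3.78 + 2.4 + 0.51
 = 23.88

23.88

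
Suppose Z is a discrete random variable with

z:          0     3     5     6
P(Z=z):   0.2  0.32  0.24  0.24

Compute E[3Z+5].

15.8

E[3Z+5] = Σ (3z+5)·P(Z=z)
 = 5·0.2 + 14·0.32 + 20·0.24 + 23·0.24
 = 1 + 4.48 + 4.8 + 5.52
 = 15.8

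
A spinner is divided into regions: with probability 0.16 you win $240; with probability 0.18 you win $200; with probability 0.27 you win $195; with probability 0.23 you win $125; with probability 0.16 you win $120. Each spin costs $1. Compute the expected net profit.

E[payout] = 240·0.16 + 200·0.18 + 195·0.27 + 125·0.23 + 120·0.16
 = 38.4 + 36 + 52.65 + 28.75 + 19.2
 = 175
Net = 175 - 1 = 174

174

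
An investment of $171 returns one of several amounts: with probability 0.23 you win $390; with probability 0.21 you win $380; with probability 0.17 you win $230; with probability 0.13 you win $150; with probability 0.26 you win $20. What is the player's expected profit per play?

62.3

E[payout] = 390·0.23 + 380·0.21 + 230·0.17 + 150·0.13 + 20·0.26
 = 89.7 + 79.8 + 39.1 + 19.5 + 5.2
 = 233.3
Net = 233.3 - 171 = 62.3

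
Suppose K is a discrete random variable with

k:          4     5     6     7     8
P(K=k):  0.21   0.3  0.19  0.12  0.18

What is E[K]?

E[K] = Σ k·P(K=k)
 = 4·0.21 + 5·0.3 + 6·0.19 + 7·0.12 + 8·0.18
 = 0.84 + 1.5 + 1.14 + 0.84 + 1.44
 = 5.76

5.76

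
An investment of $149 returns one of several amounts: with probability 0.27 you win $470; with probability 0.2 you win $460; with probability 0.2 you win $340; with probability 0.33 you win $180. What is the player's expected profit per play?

197.3

E[payout] = 470·0.27 + 460·0.2 + 340·0.2 + 180·0.33
 = 126.9 + 92 + 68 + 59.4
 = 346.3
Net = 346.3 - 149 = 197.3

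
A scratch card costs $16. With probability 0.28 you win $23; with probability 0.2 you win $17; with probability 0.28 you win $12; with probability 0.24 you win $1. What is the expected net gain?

-2.56

E[payout] = 23·0.28 + 17·0.2 + 12·0.28 + 1·0.24
 = 6.44 + 3.4 + 3.36 + 0.24
 = 13.44
Net = 13.44 - 16 = -2.56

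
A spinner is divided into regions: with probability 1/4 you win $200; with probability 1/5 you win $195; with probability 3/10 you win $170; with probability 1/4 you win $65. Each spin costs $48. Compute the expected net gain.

108.25

E[payout] = 200·1/4 + 195·1/5 + 170·3/10 + 65·1/4
 = 50 + 39 + 51 + 65/4
 = 625/4
Net = 625/4 - 48 = 433/4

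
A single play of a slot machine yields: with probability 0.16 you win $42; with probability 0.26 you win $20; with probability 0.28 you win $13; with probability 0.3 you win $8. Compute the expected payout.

17.96

E[payout] = 42·0.16 + 20·0.26 + 13·0.28 + 8·0.3
 = 6.72 + 5.2 + 3.64 + 2.4
 = 17.96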